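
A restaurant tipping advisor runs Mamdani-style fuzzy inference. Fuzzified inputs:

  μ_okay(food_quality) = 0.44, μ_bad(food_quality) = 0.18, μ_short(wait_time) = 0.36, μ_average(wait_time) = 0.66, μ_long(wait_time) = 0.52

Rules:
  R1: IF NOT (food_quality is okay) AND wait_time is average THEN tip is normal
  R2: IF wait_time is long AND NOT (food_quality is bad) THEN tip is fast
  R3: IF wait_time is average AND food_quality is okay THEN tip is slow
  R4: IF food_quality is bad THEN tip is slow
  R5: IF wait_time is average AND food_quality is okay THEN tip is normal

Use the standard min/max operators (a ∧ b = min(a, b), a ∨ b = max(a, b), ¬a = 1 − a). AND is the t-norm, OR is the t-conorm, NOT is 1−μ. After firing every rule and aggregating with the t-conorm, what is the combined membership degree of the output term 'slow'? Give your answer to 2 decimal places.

0.44

R1: ¬okay=1−0.44=0.56, average=0.66; AND[min(a, b)] → w = 0.56
R2: long=0.52, ¬bad=1−0.18=0.82; AND[min(a, b)] → w = 0.52
R3: average=0.66, okay=0.44; AND[min(a, b)] → w = 0.44
R4: bad=0.18 → w = 0.18
R5: average=0.66, okay=0.44; AND[min(a, b)] → w = 0.44
Rules with consequent 'slow': {R3, R4} → strengths 0.44, 0.18
Aggregate via t-conorm [max(a, b)]: 0.44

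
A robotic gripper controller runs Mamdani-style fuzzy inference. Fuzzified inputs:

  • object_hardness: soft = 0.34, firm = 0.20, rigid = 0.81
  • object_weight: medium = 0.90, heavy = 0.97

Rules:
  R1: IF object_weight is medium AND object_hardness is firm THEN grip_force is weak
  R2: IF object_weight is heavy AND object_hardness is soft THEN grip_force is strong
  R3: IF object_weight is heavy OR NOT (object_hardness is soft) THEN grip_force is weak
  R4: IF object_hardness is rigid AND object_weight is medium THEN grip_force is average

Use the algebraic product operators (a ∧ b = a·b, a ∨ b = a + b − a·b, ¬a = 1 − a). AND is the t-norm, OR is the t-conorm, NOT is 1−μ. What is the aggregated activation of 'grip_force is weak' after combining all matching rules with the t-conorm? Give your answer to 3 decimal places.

0.992

R1: medium=0.90, firm=0.20; AND[a·b] → w = 0.1800
R2: heavy=0.97, soft=0.34; AND[a·b] → w = 0.3298
R3: heavy=0.97, ¬soft=1−0.34=0.66; OR[a + b − a·b] → w = 0.9898
R4: rigid=0.81, medium=0.90; AND[a·b] → w = 0.7290
Rules with consequent 'weak': {R1, R3} → strengths 0.1800, 0.9898
Aggregate via t-conorm [a + b − a·b]: 0.9916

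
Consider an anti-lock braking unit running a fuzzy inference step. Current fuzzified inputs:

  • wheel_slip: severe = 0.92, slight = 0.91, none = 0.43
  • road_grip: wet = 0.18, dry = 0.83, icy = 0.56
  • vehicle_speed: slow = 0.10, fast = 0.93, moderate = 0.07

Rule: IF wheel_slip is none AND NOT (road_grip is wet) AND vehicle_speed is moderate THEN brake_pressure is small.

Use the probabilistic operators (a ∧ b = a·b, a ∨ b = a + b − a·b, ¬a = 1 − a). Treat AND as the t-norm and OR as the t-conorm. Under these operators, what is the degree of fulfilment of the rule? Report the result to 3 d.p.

0.025

firing strength: none=0.43, ¬wet=1−0.18=0.82, moderate=0.07; AND[a·b] → w = 0.0247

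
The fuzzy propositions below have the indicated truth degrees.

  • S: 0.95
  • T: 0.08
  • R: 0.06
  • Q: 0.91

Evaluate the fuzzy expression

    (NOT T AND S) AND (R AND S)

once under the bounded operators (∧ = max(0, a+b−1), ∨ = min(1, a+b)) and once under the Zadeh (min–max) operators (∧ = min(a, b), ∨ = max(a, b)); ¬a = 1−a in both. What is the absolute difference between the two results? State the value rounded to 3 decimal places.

0.060

Under bounded:
  NOT T = 1 − 0.08 = 0.92
  NOT T AND S = max(0, a+b−1) on (0.92, 0.95) = 0.87
  R AND S = max(0, a+b−1) on (0.06, 0.95) = 0.01
  (NOT T AND S) AND (R AND S) = max(0, a+b−1) on (0.87, 0.01) = 0.00
  → value = 0.0000
Under Zadeh (min–max):
  NOT T = 1 − 0.08 = 0.92
  NOT T AND S = min(a, b) on (0.92, 0.95) = 0.92
  R AND S = min(a, b) on (0.06, 0.95) = 0.06
  (NOT T AND S) AND (R AND S) = min(a, b) on (0.92, 0.06) = 0.06
  → value = 0.0600
|0.0000 − 0.0600| = 0.060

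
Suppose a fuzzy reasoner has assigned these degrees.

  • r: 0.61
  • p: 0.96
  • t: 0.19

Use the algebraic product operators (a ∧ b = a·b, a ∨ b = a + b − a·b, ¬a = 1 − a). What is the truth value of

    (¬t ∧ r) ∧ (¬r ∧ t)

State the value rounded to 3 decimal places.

¬t = 1 − 0.1900 = 0.8100
¬t ∧ r = a·b on (0.8100, 0.6100) = 0.4941
¬r = 1 − 0.6100 = 0.3900
¬r ∧ t = a·b on (0.3900, 0.1900) = 0.0741
(¬t ∧ r) ∧ (¬r ∧ t) = a·b on (0.4941, 0.0741) = 0.0366

0.037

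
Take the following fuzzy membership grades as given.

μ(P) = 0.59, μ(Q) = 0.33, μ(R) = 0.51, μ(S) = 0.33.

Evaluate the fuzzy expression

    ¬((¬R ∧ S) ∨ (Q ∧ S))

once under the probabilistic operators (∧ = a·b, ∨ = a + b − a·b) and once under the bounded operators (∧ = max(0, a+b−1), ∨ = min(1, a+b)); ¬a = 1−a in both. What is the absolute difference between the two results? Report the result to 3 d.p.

0.253

Under probabilistic:
  ¬R = 1 − 0.5100 = 0.4900
  ¬R ∧ S = a·b on (0.4900, 0.3300) = 0.1617
  Q ∧ S = a·b on (0.3300, 0.3300) = 0.1089
  (¬R ∧ S) ∨ (Q ∧ S) = a + b − a·b on (0.1617, 0.1089) = 0.2530
  ¬((¬R ∧ S) ∨ (Q ∧ S)) = 1 − 0.2530 = 0.7470
  → value = 0.7470
Under bounded:
  ¬R = 1 − 0.51 = 0.49
  ¬R ∧ S = max(0, a+b−1) on (0.49, 0.33) = 0.00
  Q ∧ S = max(0, a+b−1) on (0.33, 0.33) = 0.00
  (¬R ∧ S) ∨ (Q ∧ S) = min(1, a+b) on (0.00, 0.00) = 0.00
  ¬((¬R ∧ S) ∨ (Q ∧ S)) = 1 − 0.00 = 1.00
  → value = 1.0000
|0.7470 − 1.0000| = 0.253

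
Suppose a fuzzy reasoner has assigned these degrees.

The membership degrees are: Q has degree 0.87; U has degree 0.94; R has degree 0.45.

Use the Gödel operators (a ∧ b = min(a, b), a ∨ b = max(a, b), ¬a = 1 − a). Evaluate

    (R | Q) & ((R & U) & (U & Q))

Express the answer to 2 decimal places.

0.45

R | Q = max(a, b) on (0.45, 0.87) = 0.87
R & U = min(a, b) on (0.45, 0.94) = 0.45
U & Q = min(a, b) on (0.94, 0.87) = 0.87
(R & U) & (U & Q) = min(a, b) on (0.45, 0.87) = 0.45
(R | Q) & ((R & U) & (U & Q)) = min(a, b) on (0.87, 0.45) = 0.45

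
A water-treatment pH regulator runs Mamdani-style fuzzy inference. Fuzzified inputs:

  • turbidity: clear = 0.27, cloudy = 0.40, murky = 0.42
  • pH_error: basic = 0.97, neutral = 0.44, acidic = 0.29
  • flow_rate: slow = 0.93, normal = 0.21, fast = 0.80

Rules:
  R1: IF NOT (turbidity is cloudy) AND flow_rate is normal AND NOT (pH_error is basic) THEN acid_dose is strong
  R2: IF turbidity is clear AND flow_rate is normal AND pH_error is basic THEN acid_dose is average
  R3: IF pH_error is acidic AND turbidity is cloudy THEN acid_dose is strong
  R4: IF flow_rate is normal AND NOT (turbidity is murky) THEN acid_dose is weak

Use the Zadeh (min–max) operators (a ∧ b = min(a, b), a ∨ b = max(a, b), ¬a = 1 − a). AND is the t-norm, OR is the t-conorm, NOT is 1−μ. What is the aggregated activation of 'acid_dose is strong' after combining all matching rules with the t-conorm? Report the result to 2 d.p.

0.29

R1: ¬cloudy=1−0.40=0.60, normal=0.21, ¬basic=1−0.97=0.03; AND[min(a, b)] → w = 0.03
R2: clear=0.27, normal=0.21, basic=0.97; AND[min(a, b)] → w = 0.21
R3: acidic=0.29, cloudy=0.40; AND[min(a, b)] → w = 0.29
R4: normal=0.21, ¬murky=1−0.42=0.58; AND[min(a, b)] → w = 0.21
Rules with consequent 'strong': {R1, R3} → strengths 0.03, 0.29
Aggregate via t-conorm [max(a, b)]: 0.29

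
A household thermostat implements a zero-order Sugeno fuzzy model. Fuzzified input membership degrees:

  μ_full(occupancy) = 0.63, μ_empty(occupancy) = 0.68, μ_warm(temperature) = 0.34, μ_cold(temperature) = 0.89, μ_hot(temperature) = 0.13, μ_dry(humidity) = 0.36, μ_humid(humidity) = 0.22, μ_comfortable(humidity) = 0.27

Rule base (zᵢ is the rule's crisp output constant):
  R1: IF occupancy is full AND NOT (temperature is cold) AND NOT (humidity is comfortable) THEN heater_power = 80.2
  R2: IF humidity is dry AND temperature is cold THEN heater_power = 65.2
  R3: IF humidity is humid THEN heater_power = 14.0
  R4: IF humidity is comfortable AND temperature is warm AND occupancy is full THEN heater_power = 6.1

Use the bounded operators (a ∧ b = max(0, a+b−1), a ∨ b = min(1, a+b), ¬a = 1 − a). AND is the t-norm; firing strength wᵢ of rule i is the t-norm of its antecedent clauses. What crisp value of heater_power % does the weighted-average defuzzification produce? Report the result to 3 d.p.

R1 (z=80.2): full=0.63, ¬cold=1−0.89=0.11, ¬comfortable=1−0.27=0.73; AND[max(0, a+b−1)] → w = 0.00
R2 (z=65.2): dry=0.36, cold=0.89; AND[max(0, a+b−1)] → w = 0.25
R3 (z=14.0): humid=0.22 → w = 0.22
R4 (z=6.1): comfortable=0.27, warm=0.34, full=0.63; AND[max(0, a+b−1)] → w = 0.00
Weighted average = (0.00·80.2 + 0.25·65.2 + 0.22·14.0 + 0.00·6.1) / (0.00 + 0.25 + 0.22 + 0.00)
  = 19.3800 / 0.4700 = 41.234

41.234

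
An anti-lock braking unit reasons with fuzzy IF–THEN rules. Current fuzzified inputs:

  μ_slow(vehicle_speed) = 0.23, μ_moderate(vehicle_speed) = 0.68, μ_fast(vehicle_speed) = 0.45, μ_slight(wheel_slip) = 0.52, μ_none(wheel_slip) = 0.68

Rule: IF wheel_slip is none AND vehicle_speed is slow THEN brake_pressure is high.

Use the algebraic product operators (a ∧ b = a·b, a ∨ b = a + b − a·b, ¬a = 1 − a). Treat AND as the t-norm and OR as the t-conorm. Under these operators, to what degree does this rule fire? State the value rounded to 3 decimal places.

firing strength: none=0.68, slow=0.23; AND[a·b] → w = 0.1564

0.156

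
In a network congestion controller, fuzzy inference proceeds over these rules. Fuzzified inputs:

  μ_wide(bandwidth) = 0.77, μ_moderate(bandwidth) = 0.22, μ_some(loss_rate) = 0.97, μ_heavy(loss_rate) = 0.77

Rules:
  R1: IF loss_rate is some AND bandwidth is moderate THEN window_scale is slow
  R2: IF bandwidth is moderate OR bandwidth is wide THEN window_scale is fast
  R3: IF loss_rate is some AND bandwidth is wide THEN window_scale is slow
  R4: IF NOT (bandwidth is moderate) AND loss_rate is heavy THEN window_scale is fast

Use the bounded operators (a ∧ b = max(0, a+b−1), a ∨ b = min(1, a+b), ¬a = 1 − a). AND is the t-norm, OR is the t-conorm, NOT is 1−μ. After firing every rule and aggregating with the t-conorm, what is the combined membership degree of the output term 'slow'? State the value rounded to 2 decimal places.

0.93

R1: some=0.97, moderate=0.22; AND[max(0, a+b−1)] → w = 0.19
R2: moderate=0.22, wide=0.77; OR[min(1, a+b)] → w = 0.99
R3: some=0.97, wide=0.77; AND[max(0, a+b−1)] → w = 0.74
R4: ¬moderate=1−0.22=0.78, heavy=0.77; AND[max(0, a+b−1)] → w = 0.55
Rules with consequent 'slow': {R1, R3} → strengths 0.19, 0.74
Aggregate via t-conorm [min(1, a+b)]: 0.93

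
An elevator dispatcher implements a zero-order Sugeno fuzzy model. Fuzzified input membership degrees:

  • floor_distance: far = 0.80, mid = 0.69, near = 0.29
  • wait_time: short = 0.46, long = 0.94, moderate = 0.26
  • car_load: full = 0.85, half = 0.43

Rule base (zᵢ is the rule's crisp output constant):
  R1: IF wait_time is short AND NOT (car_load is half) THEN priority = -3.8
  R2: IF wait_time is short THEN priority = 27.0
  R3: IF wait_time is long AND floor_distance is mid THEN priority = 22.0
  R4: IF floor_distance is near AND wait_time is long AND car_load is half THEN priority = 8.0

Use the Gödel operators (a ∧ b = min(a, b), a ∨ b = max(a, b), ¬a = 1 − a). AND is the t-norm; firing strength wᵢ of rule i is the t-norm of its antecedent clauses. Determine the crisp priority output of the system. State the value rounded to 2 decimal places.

14.83

R1 (z=-3.8): short=0.46, ¬half=1−0.43=0.57; AND[min(a, b)] → w = 0.46
R2 (z=27.0): short=0.46 → w = 0.46
R3 (z=22.0): long=0.94, mid=0.69; AND[min(a, b)] → w = 0.69
R4 (z=8.0): near=0.29, long=0.94, half=0.43; AND[min(a, b)] → w = 0.29
Weighted average = (0.46·-3.8 + 0.46·27.0 + 0.69·22.0 + 0.29·8.0) / (0.46 + 0.46 + 0.69 + 0.29)
  = 28.1720 / 1.9000 = 14.83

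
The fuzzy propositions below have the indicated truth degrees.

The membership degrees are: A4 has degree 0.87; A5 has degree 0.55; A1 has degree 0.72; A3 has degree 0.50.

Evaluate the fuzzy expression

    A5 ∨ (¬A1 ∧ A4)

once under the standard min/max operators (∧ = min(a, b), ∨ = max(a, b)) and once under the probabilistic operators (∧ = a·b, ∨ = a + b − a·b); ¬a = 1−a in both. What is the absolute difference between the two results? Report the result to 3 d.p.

Under standard min/max:
  ¬A1 = 1 − 0.72 = 0.28
  ¬A1 ∧ A4 = min(a, b) on (0.28, 0.87) = 0.28
  A5 ∨ (¬A1 ∧ A4) = max(a, b) on (0.55, 0.28) = 0.55
  → value = 0.5500
Under probabilistic:
  ¬A1 = 1 − 0.7200 = 0.2800
  ¬A1 ∧ A4 = a·b on (0.2800, 0.8700) = 0.2436
  A5 ∨ (¬A1 ∧ A4) = a + b − a·b on (0.5500, 0.2436) = 0.6596
  → value = 0.6596
|0.5500 − 0.6596| = 0.110

0.110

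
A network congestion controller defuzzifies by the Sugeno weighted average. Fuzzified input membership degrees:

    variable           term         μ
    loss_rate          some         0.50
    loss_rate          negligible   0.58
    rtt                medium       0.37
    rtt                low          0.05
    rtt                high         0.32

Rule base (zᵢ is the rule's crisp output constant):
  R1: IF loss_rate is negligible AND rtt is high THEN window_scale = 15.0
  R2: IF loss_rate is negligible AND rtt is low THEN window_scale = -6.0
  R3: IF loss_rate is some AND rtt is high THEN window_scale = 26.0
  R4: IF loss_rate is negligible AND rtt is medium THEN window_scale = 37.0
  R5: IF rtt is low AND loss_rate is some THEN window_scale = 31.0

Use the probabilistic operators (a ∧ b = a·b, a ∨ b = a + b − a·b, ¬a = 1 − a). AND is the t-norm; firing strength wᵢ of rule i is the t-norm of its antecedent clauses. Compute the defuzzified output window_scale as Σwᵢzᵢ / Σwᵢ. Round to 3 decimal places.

R1 (z=15.0): negligible=0.58, high=0.32; AND[a·b] → w = 0.1856
R2 (z=-6.0): negligible=0.58, low=0.05; AND[a·b] → w = 0.0290
R3 (z=26.0): some=0.50, high=0.32; AND[a·b] → w = 0.1600
R4 (z=37.0): negligible=0.58, medium=0.37; AND[a·b] → w = 0.2146
R5 (z=31.0): low=0.05, some=0.50; AND[a·b] → w = 0.0250
Weighted average = (0.1856·15.0 + 0.0290·-6.0 + 0.1600·26.0 + 0.2146·37.0 + 0.0250·31.0) / (0.1856 + 0.0290 + 0.1600 + 0.2146 + 0.0250)
  = 15.4852 / 0.6142 = 25.212

25.212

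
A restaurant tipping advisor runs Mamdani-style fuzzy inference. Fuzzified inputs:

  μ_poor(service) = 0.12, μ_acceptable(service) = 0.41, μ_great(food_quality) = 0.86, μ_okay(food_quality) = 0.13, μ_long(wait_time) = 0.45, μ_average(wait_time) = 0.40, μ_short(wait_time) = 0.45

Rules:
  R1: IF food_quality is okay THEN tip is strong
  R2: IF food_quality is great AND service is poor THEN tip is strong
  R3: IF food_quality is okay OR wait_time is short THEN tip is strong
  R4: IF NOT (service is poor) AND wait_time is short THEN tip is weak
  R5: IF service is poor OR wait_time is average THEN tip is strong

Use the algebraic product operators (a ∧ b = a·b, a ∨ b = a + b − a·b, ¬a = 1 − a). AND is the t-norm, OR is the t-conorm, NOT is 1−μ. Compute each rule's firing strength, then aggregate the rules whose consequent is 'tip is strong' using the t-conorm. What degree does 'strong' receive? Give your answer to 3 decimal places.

0.803

R1: okay=0.13 → w = 0.1300
R2: great=0.86, poor=0.12; AND[a·b] → w = 0.1032
R3: okay=0.13, short=0.45; OR[a + b − a·b] → w = 0.5215
R4: ¬poor=1−0.12=0.88, short=0.45; AND[a·b] → w = 0.3960
R5: poor=0.12, average=0.40; OR[a + b − a·b] → w = 0.4720
Rules with consequent 'strong': {R1, R2, R3, R5} → strengths 0.1300, 0.1032, 0.5215, 0.4720
Aggregate via t-conorm [a + b − a·b]: 0.8029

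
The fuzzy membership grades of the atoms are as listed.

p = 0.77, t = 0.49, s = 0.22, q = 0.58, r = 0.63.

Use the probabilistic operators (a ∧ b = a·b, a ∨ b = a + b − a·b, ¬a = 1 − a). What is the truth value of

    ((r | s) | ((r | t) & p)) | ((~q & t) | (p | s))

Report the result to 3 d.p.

r | s = a + b − a·b on (0.6300, 0.2200) = 0.7114
r | t = a + b − a·b on (0.6300, 0.4900) = 0.8113
(r | t) & p = a·b on (0.8113, 0.7700) = 0.6247
(r | s) | ((r | t) & p) = a + b − a·b on (0.7114, 0.6247) = 0.8917
~q = 1 − 0.5800 = 0.4200
~q & t = a·b on (0.4200, 0.4900) = 0.2058
p | s = a + b − a·b on (0.7700, 0.2200) = 0.8206
(~q & t) | (p | s) = a + b − a·b on (0.2058, 0.8206) = 0.8575
((r | s) | ((r | t) & p)) | ((~q & t) | (p | s)) = a + b − a·b on (0.8917, 0.8575) = 0.9846

0.985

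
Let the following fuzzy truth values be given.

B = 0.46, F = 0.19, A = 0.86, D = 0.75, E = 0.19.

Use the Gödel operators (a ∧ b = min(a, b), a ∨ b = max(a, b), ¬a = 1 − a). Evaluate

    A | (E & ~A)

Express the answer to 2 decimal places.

0.86

~A = 1 − 0.86 = 0.14
E & ~A = min(a, b) on (0.19, 0.14) = 0.14
A | (E & ~A) = max(a, b) on (0.86, 0.14) = 0.86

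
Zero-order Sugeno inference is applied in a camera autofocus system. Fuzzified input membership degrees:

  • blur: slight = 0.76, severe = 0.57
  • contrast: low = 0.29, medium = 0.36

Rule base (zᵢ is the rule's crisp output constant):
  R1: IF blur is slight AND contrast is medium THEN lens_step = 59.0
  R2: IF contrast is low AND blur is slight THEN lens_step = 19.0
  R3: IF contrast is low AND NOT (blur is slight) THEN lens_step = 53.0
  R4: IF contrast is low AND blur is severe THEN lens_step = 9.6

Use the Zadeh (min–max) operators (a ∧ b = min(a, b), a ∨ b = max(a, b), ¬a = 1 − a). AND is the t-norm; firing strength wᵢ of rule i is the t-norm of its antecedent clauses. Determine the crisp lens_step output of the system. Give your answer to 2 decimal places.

R1 (z=59.0): slight=0.76, medium=0.36; AND[min(a, b)] → w = 0.36
R2 (z=19.0): low=0.29, slight=0.76; AND[min(a, b)] → w = 0.29
R3 (z=53.0): low=0.29, ¬slight=1−0.76=0.24; AND[min(a, b)] → w = 0.24
R4 (z=9.6): low=0.29, severe=0.57; AND[min(a, b)] → w = 0.29
Weighted average = (0.36·59.0 + 0.29·19.0 + 0.24·53.0 + 0.29·9.6) / (0.36 + 0.29 + 0.24 + 0.29)
  = 42.2540 / 1.1800 = 35.81

35.81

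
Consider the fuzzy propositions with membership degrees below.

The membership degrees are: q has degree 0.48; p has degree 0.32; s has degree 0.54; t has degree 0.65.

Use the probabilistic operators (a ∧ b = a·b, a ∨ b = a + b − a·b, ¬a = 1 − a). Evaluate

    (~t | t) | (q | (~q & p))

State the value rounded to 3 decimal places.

0.901

~t = 1 − 0.6500 = 0.3500
~t | t = a + b − a·b on (0.3500, 0.6500) = 0.7725
~q = 1 − 0.4800 = 0.5200
~q & p = a·b on (0.5200, 0.3200) = 0.1664
q | (~q & p) = a + b − a·b on (0.4800, 0.1664) = 0.5665
(~t | t) | (q | (~q & p)) = a + b − a·b on (0.7725, 0.5665) = 0.9014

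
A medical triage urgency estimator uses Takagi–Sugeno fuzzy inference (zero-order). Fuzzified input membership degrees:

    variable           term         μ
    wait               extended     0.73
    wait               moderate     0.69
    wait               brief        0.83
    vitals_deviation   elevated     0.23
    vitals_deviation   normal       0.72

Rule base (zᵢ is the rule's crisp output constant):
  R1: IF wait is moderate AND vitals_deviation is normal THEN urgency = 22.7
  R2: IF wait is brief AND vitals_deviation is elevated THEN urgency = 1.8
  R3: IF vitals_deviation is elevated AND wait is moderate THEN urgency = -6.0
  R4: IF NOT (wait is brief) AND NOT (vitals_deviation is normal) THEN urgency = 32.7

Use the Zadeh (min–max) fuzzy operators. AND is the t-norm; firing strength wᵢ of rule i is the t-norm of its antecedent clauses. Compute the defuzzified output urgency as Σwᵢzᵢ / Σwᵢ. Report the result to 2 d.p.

R1 (z=22.7): moderate=0.69, normal=0.72; AND[min(a, b)] → w = 0.69
R2 (z=1.8): brief=0.83, elevated=0.23; AND[min(a, b)] → w = 0.23
R3 (z=-6.0): elevated=0.23, moderate=0.69; AND[min(a, b)] → w = 0.23
R4 (z=32.7): ¬brief=1−0.83=0.17, ¬normal=1−0.72=0.28; AND[min(a, b)] → w = 0.17
Weighted average = (0.69·22.7 + 0.23·1.8 + 0.23·-6.0 + 0.17·32.7) / (0.69 + 0.23 + 0.23 + 0.17)
  = 20.2560 / 1.3200 = 15.35

15.35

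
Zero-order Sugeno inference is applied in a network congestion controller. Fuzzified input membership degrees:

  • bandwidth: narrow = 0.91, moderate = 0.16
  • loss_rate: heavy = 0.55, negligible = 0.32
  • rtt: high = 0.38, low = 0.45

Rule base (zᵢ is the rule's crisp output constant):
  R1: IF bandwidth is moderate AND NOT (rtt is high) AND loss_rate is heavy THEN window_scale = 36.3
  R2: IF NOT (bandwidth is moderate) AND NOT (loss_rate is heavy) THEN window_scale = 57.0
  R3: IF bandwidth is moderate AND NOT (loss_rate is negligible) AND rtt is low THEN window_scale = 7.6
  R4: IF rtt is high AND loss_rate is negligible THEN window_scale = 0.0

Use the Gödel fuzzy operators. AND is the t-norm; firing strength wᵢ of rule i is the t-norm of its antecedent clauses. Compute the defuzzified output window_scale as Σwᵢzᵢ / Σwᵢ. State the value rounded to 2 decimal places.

29.98

R1 (z=36.3): moderate=0.16, ¬high=1−0.38=0.62, heavy=0.55; AND[min(a, b)] → w = 0.16
R2 (z=57.0): ¬moderate=1−0.16=0.84, ¬heavy=1−0.55=0.45; AND[min(a, b)] → w = 0.45
R3 (z=7.6): moderate=0.16, ¬negligible=1−0.32=0.68, low=0.45; AND[min(a, b)] → w = 0.16
R4 (z=0.0): high=0.38, negligible=0.32; AND[min(a, b)] → w = 0.32
Weighted average = (0.16·36.3 + 0.45·57.0 + 0.16·7.6 + 0.32·0.0) / (0.16 + 0.45 + 0.16 + 0.32)
  = 32.6740 / 1.0900 = 29.98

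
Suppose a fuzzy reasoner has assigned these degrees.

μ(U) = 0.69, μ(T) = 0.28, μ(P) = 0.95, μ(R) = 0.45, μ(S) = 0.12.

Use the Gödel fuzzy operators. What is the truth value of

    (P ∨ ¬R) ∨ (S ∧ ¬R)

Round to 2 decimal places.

¬R = 1 − 0.45 = 0.55
P ∨ ¬R = max(a, b) on (0.95, 0.55) = 0.95
¬R = 1 − 0.45 = 0.55
S ∧ ¬R = min(a, b) on (0.12, 0.55) = 0.12
(P ∨ ¬R) ∨ (S ∧ ¬R) = max(a, b) on (0.95, 0.12) = 0.95

0.95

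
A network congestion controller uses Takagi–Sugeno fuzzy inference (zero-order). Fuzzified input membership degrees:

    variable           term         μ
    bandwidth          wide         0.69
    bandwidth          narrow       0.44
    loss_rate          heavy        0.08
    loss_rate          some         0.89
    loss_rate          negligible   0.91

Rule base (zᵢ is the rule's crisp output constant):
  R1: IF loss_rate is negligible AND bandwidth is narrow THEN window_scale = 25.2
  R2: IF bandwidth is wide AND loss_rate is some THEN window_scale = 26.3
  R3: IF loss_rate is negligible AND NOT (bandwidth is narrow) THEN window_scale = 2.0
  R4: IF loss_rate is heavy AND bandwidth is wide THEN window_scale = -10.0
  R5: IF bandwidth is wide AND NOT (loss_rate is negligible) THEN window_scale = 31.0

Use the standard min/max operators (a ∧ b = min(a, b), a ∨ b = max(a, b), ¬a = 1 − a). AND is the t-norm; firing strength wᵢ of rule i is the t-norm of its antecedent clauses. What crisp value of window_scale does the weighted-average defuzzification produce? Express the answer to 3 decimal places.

R1 (z=25.2): negligible=0.91, narrow=0.44; AND[min(a, b)] → w = 0.44
R2 (z=26.3): wide=0.69, some=0.89; AND[min(a, b)] → w = 0.69
R3 (z=2.0): negligible=0.91, ¬narrow=1−0.44=0.56; AND[min(a, b)] → w = 0.56
R4 (z=-10.0): heavy=0.08, wide=0.69; AND[min(a, b)] → w = 0.08
R5 (z=31.0): wide=0.69, ¬negligible=1−0.91=0.09; AND[min(a, b)] → w = 0.09
Weighted average = (0.44·25.2 + 0.69·26.3 + 0.56·2.0 + 0.08·-10.0 + 0.09·31.0) / (0.44 + 0.69 + 0.56 + 0.08 + 0.09)
  = 32.3450 / 1.8600 = 17.390

17.390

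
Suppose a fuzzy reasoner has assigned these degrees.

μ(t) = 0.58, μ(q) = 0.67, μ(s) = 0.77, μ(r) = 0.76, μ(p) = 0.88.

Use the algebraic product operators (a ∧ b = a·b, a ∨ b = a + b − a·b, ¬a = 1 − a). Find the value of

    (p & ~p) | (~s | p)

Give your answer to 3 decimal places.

0.917

~p = 1 − 0.8800 = 0.1200
p & ~p = a·b on (0.8800, 0.1200) = 0.1056
~s = 1 − 0.7700 = 0.2300
~s | p = a + b − a·b on (0.2300, 0.8800) = 0.9076
(p & ~p) | (~s | p) = a + b − a·b on (0.1056, 0.9076) = 0.9174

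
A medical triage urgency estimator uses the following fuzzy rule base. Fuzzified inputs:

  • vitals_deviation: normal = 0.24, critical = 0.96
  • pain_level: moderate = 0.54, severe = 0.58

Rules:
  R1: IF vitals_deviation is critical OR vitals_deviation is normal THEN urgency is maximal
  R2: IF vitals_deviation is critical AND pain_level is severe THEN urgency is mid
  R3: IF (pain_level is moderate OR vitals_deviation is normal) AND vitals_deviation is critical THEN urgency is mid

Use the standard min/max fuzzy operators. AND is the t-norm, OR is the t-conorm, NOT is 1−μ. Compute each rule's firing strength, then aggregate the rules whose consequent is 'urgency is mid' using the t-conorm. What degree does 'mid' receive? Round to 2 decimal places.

R1: critical=0.96, normal=0.24; OR[max(a, b)] → w = 0.96
R2: critical=0.96, severe=0.58; AND[min(a, b)] → w = 0.58
R3: (moderate=0.54 OR normal=0.24) = 0.54; AND[min(a, b)] with critical=0.96 → w = 0.54
Rules with consequent 'mid': {R2, R3} → strengths 0.58, 0.54
Aggregate via t-conorm [max(a, b)]: 0.58

0.58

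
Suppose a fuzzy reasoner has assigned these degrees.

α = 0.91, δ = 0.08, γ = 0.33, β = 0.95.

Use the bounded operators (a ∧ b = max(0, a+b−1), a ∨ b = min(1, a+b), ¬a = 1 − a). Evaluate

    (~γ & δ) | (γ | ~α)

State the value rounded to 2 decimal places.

~γ = 1 − 0.33 = 0.67
~γ & δ = max(0, a+b−1) on (0.67, 0.08) = 0.00
~α = 1 − 0.91 = 0.09
γ | ~α = min(1, a+b) on (0.33, 0.09) = 0.42
(~γ & δ) | (γ | ~α) = min(1, a+b) on (0.00, 0.42) = 0.42

0.42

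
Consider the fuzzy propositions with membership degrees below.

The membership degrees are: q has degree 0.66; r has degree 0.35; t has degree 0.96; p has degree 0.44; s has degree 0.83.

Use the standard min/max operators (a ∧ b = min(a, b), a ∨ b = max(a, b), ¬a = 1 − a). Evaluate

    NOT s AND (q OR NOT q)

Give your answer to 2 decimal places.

0.17

NOT s = 1 − 0.83 = 0.17
NOT q = 1 − 0.66 = 0.34
q OR NOT q = max(a, b) on (0.66, 0.34) = 0.66
NOT s AND (q OR NOT q) = min(a, b) on (0.17, 0.66) = 0.17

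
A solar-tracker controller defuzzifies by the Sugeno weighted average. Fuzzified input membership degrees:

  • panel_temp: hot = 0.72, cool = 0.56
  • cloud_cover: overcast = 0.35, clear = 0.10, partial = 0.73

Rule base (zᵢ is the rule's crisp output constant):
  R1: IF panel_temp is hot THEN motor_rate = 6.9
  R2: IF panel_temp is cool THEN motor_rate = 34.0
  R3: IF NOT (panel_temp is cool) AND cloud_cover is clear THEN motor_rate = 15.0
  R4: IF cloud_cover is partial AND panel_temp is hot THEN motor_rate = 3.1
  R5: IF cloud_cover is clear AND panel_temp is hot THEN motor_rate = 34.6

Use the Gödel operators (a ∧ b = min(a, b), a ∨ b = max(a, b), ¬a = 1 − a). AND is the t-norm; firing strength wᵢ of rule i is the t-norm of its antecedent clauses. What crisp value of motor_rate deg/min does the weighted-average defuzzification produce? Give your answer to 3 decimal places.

14.182

R1 (z=6.9): hot=0.72 → w = 0.72
R2 (z=34.0): cool=0.56 → w = 0.56
R3 (z=15.0): ¬cool=1−0.56=0.44, clear=0.10; AND[min(a, b)] → w = 0.10
R4 (z=3.1): partial=0.73, hot=0.72; AND[min(a, b)] → w = 0.72
R5 (z=34.6): clear=0.10, hot=0.72; AND[min(a, b)] → w = 0.10
Weighted average = (0.72·6.9 + 0.56·34.0 + 0.10·15.0 + 0.72·3.1 + 0.10·34.6) / (0.72 + 0.56 + 0.10 + 0.72 + 0.10)
  = 31.2000 / 2.2000 = 14.182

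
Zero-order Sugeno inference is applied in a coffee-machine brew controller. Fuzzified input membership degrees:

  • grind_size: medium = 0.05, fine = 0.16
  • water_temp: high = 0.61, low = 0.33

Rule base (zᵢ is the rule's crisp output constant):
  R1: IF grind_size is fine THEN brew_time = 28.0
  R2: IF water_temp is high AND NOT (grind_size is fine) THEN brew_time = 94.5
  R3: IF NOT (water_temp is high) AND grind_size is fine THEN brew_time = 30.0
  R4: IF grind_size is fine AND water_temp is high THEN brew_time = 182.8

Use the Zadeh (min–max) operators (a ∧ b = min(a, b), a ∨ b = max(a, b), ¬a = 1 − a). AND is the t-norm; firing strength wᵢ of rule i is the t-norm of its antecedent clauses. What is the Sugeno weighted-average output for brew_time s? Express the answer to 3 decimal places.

88.232

R1 (z=28.0): fine=0.16 → w = 0.16
R2 (z=94.5): high=0.61, ¬fine=1−0.16=0.84; AND[min(a, b)] → w = 0.61
R3 (z=30.0): ¬high=1−0.61=0.39, fine=0.16; AND[min(a, b)] → w = 0.16
R4 (z=182.8): fine=0.16, high=0.61; AND[min(a, b)] → w = 0.16
Weighted average = (0.16·28.0 + 0.61·94.5 + 0.16·30.0 + 0.16·182.8) / (0.16 + 0.61 + 0.16 + 0.16)
  = 96.1730 / 1.0900 = 88.232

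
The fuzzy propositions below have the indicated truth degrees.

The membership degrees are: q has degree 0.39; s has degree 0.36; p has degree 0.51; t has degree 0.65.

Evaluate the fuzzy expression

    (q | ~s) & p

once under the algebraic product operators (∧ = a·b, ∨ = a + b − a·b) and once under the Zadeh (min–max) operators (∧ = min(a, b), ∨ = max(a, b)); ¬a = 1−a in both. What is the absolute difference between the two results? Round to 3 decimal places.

Under algebraic product:
  ~s = 1 − 0.3600 = 0.6400
  q | ~s = a + b − a·b on (0.3900, 0.6400) = 0.7804
  (q | ~s) & p = a·b on (0.7804, 0.5100) = 0.3980
  → value = 0.3980
Under Zadeh (min–max):
  ~s = 1 − 0.36 = 0.64
  q | ~s = max(a, b) on (0.39, 0.64) = 0.64
  (q | ~s) & p = min(a, b) on (0.64, 0.51) = 0.51
  → value = 0.5100
|0.3980 − 0.5100| = 0.112

0.112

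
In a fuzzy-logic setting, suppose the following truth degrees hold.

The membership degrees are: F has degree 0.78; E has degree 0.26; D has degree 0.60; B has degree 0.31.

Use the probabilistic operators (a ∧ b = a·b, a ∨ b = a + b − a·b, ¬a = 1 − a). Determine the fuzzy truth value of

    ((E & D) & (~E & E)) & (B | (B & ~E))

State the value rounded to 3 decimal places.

E & D = a·b on (0.2600, 0.6000) = 0.1560
~E = 1 − 0.2600 = 0.7400
~E & E = a·b on (0.7400, 0.2600) = 0.1924
(E & D) & (~E & E) = a·b on (0.1560, 0.1924) = 0.0300
~E = 1 − 0.2600 = 0.7400
B & ~E = a·b on (0.3100, 0.7400) = 0.2294
B | (B & ~E) = a + b − a·b on (0.3100, 0.2294) = 0.4683
((E & D) & (~E & E)) & (B | (B & ~E)) = a·b on (0.0300, 0.4683) = 0.0141

0.014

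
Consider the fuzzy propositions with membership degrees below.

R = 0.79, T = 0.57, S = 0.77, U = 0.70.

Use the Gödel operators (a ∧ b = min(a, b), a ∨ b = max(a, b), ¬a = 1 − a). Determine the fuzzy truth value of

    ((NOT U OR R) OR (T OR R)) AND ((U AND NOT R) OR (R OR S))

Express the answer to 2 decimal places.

NOT U = 1 − 0.70 = 0.30
NOT U OR R = max(a, b) on (0.30, 0.79) = 0.79
T OR R = max(a, b) on (0.57, 0.79) = 0.79
(NOT U OR R) OR (T OR R) = max(a, b) on (0.79, 0.79) = 0.79
NOT R = 1 − 0.79 = 0.21
U AND NOT R = min(a, b) on (0.70, 0.21) = 0.21
R OR S = max(a, b) on (0.79, 0.77) = 0.79
(U AND NOT R) OR (R OR S) = max(a, b) on (0.21, 0.79) = 0.79
((NOT U OR R) OR (T OR R)) AND ((U AND NOT R) OR (R OR S)) = min(a, b) on (0.79, 0.79) = 0.79

0.79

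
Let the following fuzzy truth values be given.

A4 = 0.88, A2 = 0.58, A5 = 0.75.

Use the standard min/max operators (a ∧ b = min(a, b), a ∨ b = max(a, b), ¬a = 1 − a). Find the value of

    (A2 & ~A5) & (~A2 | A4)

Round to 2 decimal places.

0.25

~A5 = 1 − 0.75 = 0.25
A2 & ~A5 = min(a, b) on (0.58, 0.25) = 0.25
~A2 = 1 − 0.58 = 0.42
~A2 | A4 = max(a, b) on (0.42, 0.88) = 0.88
(A2 & ~A5) & (~A2 | A4) = min(a, b) on (0.25, 0.88) = 0.25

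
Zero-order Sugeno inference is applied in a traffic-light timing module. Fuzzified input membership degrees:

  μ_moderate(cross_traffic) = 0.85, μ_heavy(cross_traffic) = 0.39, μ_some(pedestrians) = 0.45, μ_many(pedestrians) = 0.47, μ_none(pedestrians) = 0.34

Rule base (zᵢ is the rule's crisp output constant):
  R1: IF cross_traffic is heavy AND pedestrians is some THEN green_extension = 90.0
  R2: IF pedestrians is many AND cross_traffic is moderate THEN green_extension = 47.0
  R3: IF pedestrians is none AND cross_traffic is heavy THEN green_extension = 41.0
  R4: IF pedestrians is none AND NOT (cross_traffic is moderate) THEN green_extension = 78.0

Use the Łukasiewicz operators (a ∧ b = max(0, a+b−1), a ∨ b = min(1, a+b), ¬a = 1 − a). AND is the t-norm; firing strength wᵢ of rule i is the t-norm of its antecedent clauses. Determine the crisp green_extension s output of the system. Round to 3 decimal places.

R1 (z=90.0): heavy=0.39, some=0.45; AND[max(0, a+b−1)] → w = 0.00
R2 (z=47.0): many=0.47, moderate=0.85; AND[max(0, a+b−1)] → w = 0.32
R3 (z=41.0): none=0.34, heavy=0.39; AND[max(0, a+b−1)] → w = 0.00
R4 (z=78.0): none=0.34, ¬moderate=1−0.85=0.15; AND[max(0, a+b−1)] → w = 0.00
Weighted average = (0.00·90.0 + 0.32·47.0 + 0.00·41.0 + 0.00·78.0) / (0.00 + 0.32 + 0.00 + 0.00)
  = 15.0400 / 0.3200 = 47.000

47.000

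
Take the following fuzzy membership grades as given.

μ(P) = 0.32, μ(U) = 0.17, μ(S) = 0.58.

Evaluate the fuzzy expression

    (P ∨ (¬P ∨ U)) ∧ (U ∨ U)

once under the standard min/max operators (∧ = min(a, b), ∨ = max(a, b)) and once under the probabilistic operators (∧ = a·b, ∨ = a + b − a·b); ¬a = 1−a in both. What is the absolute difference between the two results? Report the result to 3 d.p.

Under standard min/max:
  ¬P = 1 − 0.32 = 0.68
  ¬P ∨ U = max(a, b) on (0.68, 0.17) = 0.68
  P ∨ (¬P ∨ U) = max(a, b) on (0.32, 0.68) = 0.68
  U ∨ U = max(a, b) on (0.17, 0.17) = 0.17
  (P ∨ (¬P ∨ U)) ∧ (U ∨ U) = min(a, b) on (0.68, 0.17) = 0.17
  → value = 0.1700
Under probabilistic:
  ¬P = 1 − 0.3200 = 0.6800
  ¬P ∨ U = a + b − a·b on (0.6800, 0.1700) = 0.7344
  P ∨ (¬P ∨ U) = a + b − a·b on (0.3200, 0.7344) = 0.8194
  U ∨ U = a + b − a·b on (0.1700, 0.1700) = 0.3111
  (P ∨ (¬P ∨ U)) ∧ (U ∨ U) = a·b on (0.8194, 0.3111) = 0.2549
  → value = 0.2549
|0.1700 − 0.2549| = 0.085

0.085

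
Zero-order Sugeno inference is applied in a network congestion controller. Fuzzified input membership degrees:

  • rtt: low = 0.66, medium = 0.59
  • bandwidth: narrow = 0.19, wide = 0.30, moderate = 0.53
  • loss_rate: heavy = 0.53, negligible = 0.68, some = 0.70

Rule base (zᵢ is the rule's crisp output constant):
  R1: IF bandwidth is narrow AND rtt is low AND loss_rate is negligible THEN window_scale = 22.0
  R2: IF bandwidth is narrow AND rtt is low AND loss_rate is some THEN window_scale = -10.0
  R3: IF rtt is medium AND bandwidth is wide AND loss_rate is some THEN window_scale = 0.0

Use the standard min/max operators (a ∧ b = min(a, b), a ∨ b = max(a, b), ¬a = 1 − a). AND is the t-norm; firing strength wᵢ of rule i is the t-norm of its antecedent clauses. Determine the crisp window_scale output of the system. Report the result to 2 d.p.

R1 (z=22.0): narrow=0.19, low=0.66, negligible=0.68; AND[min(a, b)] → w = 0.19
R2 (z=-10.0): narrow=0.19, low=0.66, some=0.70; AND[min(a, b)] → w = 0.19
R3 (z=0.0): medium=0.59, wide=0.30, some=0.70; AND[min(a, b)] → w = 0.30
Weighted average = (0.19·22.0 + 0.19·-10.0 + 0.30·0.0) / (0.19 + 0.19 + 0.30)
  = 2.2800 / 0.6800 = 3.35

3.35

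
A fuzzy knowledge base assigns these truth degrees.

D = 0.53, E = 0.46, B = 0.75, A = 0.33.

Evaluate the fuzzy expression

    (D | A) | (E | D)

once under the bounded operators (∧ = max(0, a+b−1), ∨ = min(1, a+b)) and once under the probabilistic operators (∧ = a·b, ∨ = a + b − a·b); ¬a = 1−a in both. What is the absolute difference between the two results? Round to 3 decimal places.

0.080

Under bounded:
  D | A = min(1, a+b) on (0.53, 0.33) = 0.86
  E | D = min(1, a+b) on (0.46, 0.53) = 0.99
  (D | A) | (E | D) = min(1, a+b) on (0.86, 0.99) = 1.00
  → value = 1.0000
Under probabilistic:
  D | A = a + b − a·b on (0.5300, 0.3300) = 0.6851
  E | D = a + b − a·b on (0.4600, 0.5300) = 0.7462
  (D | A) | (E | D) = a + b − a·b on (0.6851, 0.7462) = 0.9201
  → value = 0.9201
|1.0000 − 0.9201| = 0.080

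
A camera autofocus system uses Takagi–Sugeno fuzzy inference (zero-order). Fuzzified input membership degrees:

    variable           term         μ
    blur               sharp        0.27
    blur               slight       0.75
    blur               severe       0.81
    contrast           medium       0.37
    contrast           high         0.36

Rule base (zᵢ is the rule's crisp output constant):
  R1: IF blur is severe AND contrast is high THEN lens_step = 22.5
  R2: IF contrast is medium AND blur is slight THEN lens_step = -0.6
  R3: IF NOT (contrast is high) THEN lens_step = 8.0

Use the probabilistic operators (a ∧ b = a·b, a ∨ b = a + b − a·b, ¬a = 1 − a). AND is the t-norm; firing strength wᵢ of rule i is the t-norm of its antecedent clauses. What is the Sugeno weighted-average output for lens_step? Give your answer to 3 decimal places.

R1 (z=22.5): severe=0.81, high=0.36; AND[a·b] → w = 0.2916
R2 (z=-0.6): medium=0.37, slight=0.75; AND[a·b] → w = 0.2775
R3 (z=8.0): ¬high=1−0.36=0.64 → w = 0.6400
Weighted average = (0.2916·22.5 + 0.2775·-0.6 + 0.6400·8.0) / (0.2916 + 0.2775 + 0.6400)
  = 11.5145 / 1.2091 = 9.523

9.523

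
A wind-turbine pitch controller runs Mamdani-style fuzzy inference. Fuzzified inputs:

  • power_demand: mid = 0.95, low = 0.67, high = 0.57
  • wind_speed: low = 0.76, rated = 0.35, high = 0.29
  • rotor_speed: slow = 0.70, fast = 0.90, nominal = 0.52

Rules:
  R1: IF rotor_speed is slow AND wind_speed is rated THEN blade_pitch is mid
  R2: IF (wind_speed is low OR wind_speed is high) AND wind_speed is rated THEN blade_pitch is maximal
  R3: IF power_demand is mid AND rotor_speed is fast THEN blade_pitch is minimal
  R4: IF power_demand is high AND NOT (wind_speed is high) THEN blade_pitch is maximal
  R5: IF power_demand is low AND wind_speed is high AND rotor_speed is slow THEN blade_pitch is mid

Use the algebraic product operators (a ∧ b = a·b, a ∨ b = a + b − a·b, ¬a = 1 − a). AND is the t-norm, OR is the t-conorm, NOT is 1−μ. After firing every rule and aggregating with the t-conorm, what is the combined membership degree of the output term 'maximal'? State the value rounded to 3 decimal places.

0.578

R1: slow=0.70, rated=0.35; AND[a·b] → w = 0.2450
R2: (low=0.76 OR high=0.29) = 0.8296; AND[a·b] with rated=0.35 → w = 0.2904
R3: mid=0.95, fast=0.90; AND[a·b] → w = 0.8550
R4: high=0.57, ¬high=1−0.29=0.71; AND[a·b] → w = 0.4047
R5: low=0.67, high=0.29, slow=0.70; AND[a·b] → w = 0.1360
Rules with consequent 'maximal': {R2, R4} → strengths 0.2904, 0.4047
Aggregate via t-conorm [a + b − a·b]: 0.5776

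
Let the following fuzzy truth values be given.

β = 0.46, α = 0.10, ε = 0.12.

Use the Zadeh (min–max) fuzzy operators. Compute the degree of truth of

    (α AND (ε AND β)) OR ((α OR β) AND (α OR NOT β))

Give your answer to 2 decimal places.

ε AND β = min(a, b) on (0.12, 0.46) = 0.12
α AND (ε AND β) = min(a, b) on (0.10, 0.12) = 0.10
α OR β = max(a, b) on (0.10, 0.46) = 0.46
NOT β = 1 − 0.46 = 0.54
α OR NOT β = max(a, b) on (0.10, 0.54) = 0.54
(α OR β) AND (α OR NOT β) = min(a, b) on (0.46, 0.54) = 0.46
(α AND (ε AND β)) OR ((α OR β) AND (α OR NOT β)) = max(a, b) on (0.10, 0.46) = 0.46

0.46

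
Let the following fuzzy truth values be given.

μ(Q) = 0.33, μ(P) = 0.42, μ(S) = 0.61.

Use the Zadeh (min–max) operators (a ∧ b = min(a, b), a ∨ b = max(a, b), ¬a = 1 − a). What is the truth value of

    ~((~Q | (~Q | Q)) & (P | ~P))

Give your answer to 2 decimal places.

0.42

~Q = 1 − 0.33 = 0.67
~Q = 1 − 0.33 = 0.67
~Q | Q = max(a, b) on (0.67, 0.33) = 0.67
~Q | (~Q | Q) = max(a, b) on (0.67, 0.67) = 0.67
~P = 1 − 0.42 = 0.58
P | ~P = max(a, b) on (0.42, 0.58) = 0.58
(~Q | (~Q | Q)) & (P | ~P) = min(a, b) on (0.67, 0.58) = 0.58
~((~Q | (~Q | Q)) & (P | ~P)) = 1 − 0.58 = 0.42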